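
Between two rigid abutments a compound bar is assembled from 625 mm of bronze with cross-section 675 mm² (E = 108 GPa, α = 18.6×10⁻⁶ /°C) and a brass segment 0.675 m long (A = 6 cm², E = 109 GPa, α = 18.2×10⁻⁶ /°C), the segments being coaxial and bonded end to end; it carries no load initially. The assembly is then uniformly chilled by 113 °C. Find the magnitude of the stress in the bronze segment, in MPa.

σ ≈ 212 MPa (tensile)

If the supports were absent, the total length change would be Σ αᵢΔT Lᵢ = 18.6×10⁻⁶×113×625 + 18.2×10⁻⁶×113×675 = 2.702 mm.
Since the ends are fixed, an axial force P builds up, equal in every segment, with P · Σ Lᵢ/(AᵢEᵢ) = δ_free.
The series flexibility is Σ Lᵢ/(AᵢEᵢ) = 625/(675×108×10³) + 675/(600×109×10³) = 1.889×10⁻⁵ mm/N.
So P = 2.702 / 1.889×10⁻⁵ = 143 kN, tensile.
σ_{bronze} = P / A = 143000 / 675 = 211.8 MPa.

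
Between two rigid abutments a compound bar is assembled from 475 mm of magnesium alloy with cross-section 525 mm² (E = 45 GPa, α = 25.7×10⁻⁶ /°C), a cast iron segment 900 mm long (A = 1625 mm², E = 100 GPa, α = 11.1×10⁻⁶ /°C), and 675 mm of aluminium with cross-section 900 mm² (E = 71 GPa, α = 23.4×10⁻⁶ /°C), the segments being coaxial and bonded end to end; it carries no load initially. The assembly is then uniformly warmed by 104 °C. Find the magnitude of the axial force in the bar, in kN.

P ≈ 109 kN (compressive)

If the supports were absent, the total length change would be Σ αᵢΔT Lᵢ = 25.7×10⁻⁶×104×475 + 11.1×10⁻⁶×104×900 + 23.4×10⁻⁶×104×675 = 3.951 mm.
The walls prevent any net length change, so an axial force P (same in every segment) develops. Compatibility: P · Σ Lᵢ/(AᵢEᵢ) = δ_free.
Σ Lᵢ/(AᵢEᵢ) = 475/(525×45×10³) + 900/(1625×100×10³) + 675/(900×71×10³) = 3.621×10⁻⁵ mm/N.
P = 3.951 / 3.621×10⁻⁵ = 109100 N = 109.1 kN, compressive.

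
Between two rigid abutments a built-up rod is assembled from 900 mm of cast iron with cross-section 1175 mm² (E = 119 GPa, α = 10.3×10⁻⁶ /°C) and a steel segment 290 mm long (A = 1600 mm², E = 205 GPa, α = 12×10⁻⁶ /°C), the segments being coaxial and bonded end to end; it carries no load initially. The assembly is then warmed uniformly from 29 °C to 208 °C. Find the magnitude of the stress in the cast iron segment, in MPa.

With the walls removed the bar would change length by δ_free = Σ αᵢΔT Lᵢ = 10.3×10⁻⁶×179×900 + 12×10⁻⁶×179×290 = 2.282 mm.
Since the ends are fixed, an axial force P builds up, equal in every segment, with P · Σ Lᵢ/(AᵢEᵢ) = δ_free.
The series flexibility is Σ Lᵢ/(AᵢEᵢ) = 900/(1175×119×10³) + 290/(1600×205×10³) = 7.321×10⁻⁶ mm/N.
P = 2.282 / 7.321×10⁻⁶ = 311800 N = 311.8 kN, compressive.
σ_{cast iron} = P / A = 311800 / 1175 = 265.3 MPa.

σ ≈ 265 MPa (compressive)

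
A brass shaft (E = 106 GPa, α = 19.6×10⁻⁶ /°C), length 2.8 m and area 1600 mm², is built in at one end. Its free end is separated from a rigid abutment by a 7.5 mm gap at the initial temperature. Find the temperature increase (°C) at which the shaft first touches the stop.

The gap closes when αΔT L = 7.5 mm, since the shaft is still unstressed at that instant.
So ΔT = g/(αL) = 7.5/(19.6×10⁻⁶ × 2800) = 136.7 °C.

ΔT ≈ 137 °C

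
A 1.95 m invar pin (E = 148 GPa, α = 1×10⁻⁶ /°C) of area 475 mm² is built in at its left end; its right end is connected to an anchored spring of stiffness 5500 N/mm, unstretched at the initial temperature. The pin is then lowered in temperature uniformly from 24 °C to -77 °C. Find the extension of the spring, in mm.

δ ≈ 0.171 mm

The unrestrained thermal change is αΔT L = 1×10⁻⁶ × 101 × 1950 = 0.197 mm.
With a force P in the spring, the elastic change of the pin is PL/(AE) and that of the spring is P/k; compatibility requires their sum to equal δ_free.
So P = δ_free / [L/(AE) + 1/k] = 0.197 / [ 1950/(475×148×10³) + 1/(5500) ].
P = 0.197 / 0.0002096 = 939.8 N.
Spring extension = P/k = 939.8/(5500) = 0.1709 mm.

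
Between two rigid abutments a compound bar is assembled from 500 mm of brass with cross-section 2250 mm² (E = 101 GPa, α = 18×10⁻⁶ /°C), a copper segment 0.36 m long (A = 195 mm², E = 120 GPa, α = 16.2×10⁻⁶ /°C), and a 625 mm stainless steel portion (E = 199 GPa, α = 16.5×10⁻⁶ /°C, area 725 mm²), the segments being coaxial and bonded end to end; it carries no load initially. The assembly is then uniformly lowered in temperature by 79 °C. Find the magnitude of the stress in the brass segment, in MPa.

If the supports were absent, the total length change would be Σ αᵢΔT Lᵢ = 18×10⁻⁶×79×500 + 16.2×10⁻⁶×79×360 + 16.5×10⁻⁶×79×625 = 1.986 mm.
The walls prevent any net length change, so an axial force P (same in every segment) develops. Compatibility: P · Σ Lᵢ/(AᵢEᵢ) = δ_free.
Σ Lᵢ/(AᵢEᵢ) = 500/(2250×101×10³) + 360/(195×120×10³) + 625/(725×199×10³) = 2.192×10⁻⁵ mm/N.
Hence P = δ_free / Σ(L/AE) = 1.986/2.192×10⁻⁵ = 90.63 kN (tensile).
σ_{brass} = P / A = 90630 / 2250 = 40.28 MPa.

σ ≈ 40.3 MPa (tensile)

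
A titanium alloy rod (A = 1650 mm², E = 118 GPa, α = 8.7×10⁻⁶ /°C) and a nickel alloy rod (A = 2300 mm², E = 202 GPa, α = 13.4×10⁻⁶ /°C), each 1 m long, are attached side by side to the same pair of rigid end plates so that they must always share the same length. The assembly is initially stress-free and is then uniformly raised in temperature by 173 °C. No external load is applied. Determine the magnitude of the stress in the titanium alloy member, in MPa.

Both members must finish at the same length. With the larger α, the nickel alloy tends to over-expand; the plates restrain it, putting the nickel alloy in compression and the titanium alloy in tension. With no external load the two internal forces are equal and opposite, magnitude P.
Equating the net (thermal + elastic) strains gives |α₁ − α₂|·ΔT = P·[1/(A₁E₁) + 1/(A₂E₂)].
|α₁ − α₂|·ΔT = 4.7×10⁻⁶ × 173 = 0.0008131.
1/(A₁E₁) + 1/(A₂E₂) = 1/(1650×118×10³) + 1/(2300×202×10³) = 7.288×10⁻⁹ N⁻¹.
P = 0.0008131 / 7.288×10⁻⁹ = 111600 N = 111.6 kN.
σ_{titanium alloy} = P/A₁ = 111600/1650 = 67.61 MPa, tensile.

σ ≈ 67.6 MPa (tensile)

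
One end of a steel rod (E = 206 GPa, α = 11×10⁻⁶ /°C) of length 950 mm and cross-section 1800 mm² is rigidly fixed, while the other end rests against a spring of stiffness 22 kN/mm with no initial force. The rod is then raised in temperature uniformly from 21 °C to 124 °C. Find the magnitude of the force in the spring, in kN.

Free thermal expansion: δ_free = αΔT L = 11×10⁻⁶ × 103 × 950 = 1.076 mm.
Let P be the compressive force at the spring. The rod shortens elastically by PL/(AE) and the spring compresses by P/k; together these equal δ_free.
So P = δ_free / [L/(AE) + 1/k] = 1.076 / [ 950/(1800×206×10³) + 1/(22×10³) ].
P = 1.076 / 4.802×10⁻⁵ = 22420 N.

P ≈ 22.4 kN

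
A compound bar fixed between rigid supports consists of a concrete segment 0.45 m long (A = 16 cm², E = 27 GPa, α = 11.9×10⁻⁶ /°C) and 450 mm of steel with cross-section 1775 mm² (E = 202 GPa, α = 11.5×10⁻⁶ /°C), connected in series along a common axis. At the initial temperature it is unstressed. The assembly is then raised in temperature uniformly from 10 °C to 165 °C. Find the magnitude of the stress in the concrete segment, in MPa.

σ ≈ 87.4 MPa (compressive)

If the supports were absent, the total length change would be Σ αᵢΔT Lᵢ = 11.9×10⁻⁶×155×450 + 11.5×10⁻⁶×155×450 = 1.632 mm.
Since the ends are fixed, an axial force P builds up, equal in every segment, with P · Σ Lᵢ/(AᵢEᵢ) = δ_free.
The series flexibility is Σ Lᵢ/(AᵢEᵢ) = 450/(1600×27×10³) + 450/(1775×202×10³) = 1.167×10⁻⁵ mm/N.
So P = 1.632 / 1.167×10⁻⁵ = 139.8 kN, compressive.
σ_{concrete} = P / A = 139800 / 1600 = 87.4 MPa.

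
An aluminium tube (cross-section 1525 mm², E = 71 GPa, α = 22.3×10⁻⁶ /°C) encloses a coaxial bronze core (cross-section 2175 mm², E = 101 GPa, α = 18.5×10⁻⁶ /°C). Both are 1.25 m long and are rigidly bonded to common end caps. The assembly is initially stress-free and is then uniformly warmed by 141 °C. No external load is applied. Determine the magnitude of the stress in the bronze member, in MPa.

σ ≈ 17.9 MPa (tensile)

Equilibrium of a rigid end plate with no external load gives equal and opposite internal forces ±P in the two members. Since α_{aluminium} > α_{bronze}, heating drives the aluminium into compression and the bronze into tension.
Equating the net (thermal + elastic) strains gives |α₁ − α₂|·ΔT = P·[1/(A₁E₁) + 1/(A₂E₂)].
|α₁ − α₂|·ΔT = 3.8×10⁻⁶ × 141 = 0.0005358.
1/(A₁E₁) + 1/(A₂E₂) = 1/(1525×71×10³) + 1/(2175×101×10³) = 1.379×10⁻⁸ N⁻¹.
P = 0.0005358 / 1.379×10⁻⁸ = 38860 N = 38.86 kN.
σ_{bronze} = P/A₂ = 38860/2175 = 17.87 MPa, tensile.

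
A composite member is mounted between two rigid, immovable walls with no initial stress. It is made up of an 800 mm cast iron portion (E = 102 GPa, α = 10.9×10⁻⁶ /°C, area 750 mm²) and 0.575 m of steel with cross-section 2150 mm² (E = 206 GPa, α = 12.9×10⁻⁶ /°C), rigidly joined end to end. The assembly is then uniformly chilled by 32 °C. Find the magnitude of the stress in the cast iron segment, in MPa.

σ ≈ 58.6 MPa (tensile)

If the supports were absent, the total length change would be Σ αᵢΔT Lᵢ = 10.9×10⁻⁶×32×800 + 12.9×10⁻⁶×32×575 = 0.5164 mm.
The rigid supports impose zero overall length change; the single axial force P common to all segments must satisfy P Σ Lᵢ/(AᵢEᵢ) = δ_free.
Σ Lᵢ/(AᵢEᵢ) = 800/(750×102×10³) + 575/(2150×206×10³) = 1.176×10⁻⁵ mm/N.
P = 0.5164 / 1.176×10⁻⁵ = 43930 N = 43.93 kN, tensile.
σ_{cast iron} = P / A = 43930 / 750 = 58.57 MPa.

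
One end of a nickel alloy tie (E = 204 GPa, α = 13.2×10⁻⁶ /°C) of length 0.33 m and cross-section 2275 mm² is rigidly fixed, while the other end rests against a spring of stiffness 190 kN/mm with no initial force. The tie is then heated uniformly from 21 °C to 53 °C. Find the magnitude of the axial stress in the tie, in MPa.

σ ≈ 10.3 MPa (compressive)

Free thermal expansion: δ_free = αΔT L = 13.2×10⁻⁶ × 32 × 330 = 0.1394 mm.
Let P be the compressive force at the spring. The tie shortens elastically by PL/(AE) and the spring compresses by P/k; together these equal δ_free.
P [ L/(AE) + 1/k ] = δ_free → P [ 330/(2275×204×10³) + 1/(190×10³) ] = 0.1394.
P = 0.1394 / 5.974×10⁻⁶ = 23330 N.
σ = P/A = 23330/2275 = 10.26 MPa.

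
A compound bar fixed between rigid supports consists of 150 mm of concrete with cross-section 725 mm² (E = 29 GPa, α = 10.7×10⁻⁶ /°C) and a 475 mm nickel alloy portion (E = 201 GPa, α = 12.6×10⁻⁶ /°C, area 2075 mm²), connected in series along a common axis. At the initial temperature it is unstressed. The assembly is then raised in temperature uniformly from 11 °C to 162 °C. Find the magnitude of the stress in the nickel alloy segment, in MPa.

If the supports were absent, the total length change would be Σ αᵢΔT Lᵢ = 10.7×10⁻⁶×151×150 + 12.6×10⁻⁶×151×475 = 1.146 mm.
The walls prevent any net length change, so an axial force P (same in every segment) develops. Compatibility: P · Σ Lᵢ/(AᵢEᵢ) = δ_free.
The series flexibility is Σ Lᵢ/(AᵢEᵢ) = 150/(725×29×10³) + 475/(2075×201×10³) = 8.273×10⁻⁶ mm/N.
So P = 1.146 / 8.273×10⁻⁶ = 138.5 kN, compressive.
σ_{nickel alloy} = P / A = 138500 / 2075 = 66.76 MPa.

σ ≈ 66.8 MPa (compressive)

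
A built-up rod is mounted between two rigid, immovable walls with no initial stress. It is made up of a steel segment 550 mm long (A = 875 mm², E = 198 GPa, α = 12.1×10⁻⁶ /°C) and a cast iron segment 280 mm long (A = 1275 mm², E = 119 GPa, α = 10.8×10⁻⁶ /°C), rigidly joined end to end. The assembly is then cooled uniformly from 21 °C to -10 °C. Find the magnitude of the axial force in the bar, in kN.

If the supports were absent, the total length change would be Σ αᵢΔT Lᵢ = 12.1×10⁻⁶×31×550 + 10.8×10⁻⁶×31×280 = 0.3 mm.
Since the ends are fixed, an axial force P builds up, equal in every segment, with P · Σ Lᵢ/(AᵢEᵢ) = δ_free.
The series flexibility is Σ Lᵢ/(AᵢEᵢ) = 550/(875×198×10³) + 280/(1275×119×10³) = 5.02×10⁻⁶ mm/N.
P = 0.3 / 5.02×10⁻⁶ = 59770 N = 59.77 kN, tensile.

P ≈ 59.8 kN (tensile)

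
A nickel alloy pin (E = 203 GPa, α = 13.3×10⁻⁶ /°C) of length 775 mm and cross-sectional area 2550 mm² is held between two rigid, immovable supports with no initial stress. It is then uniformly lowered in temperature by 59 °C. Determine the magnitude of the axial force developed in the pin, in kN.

The ends cannot move, so σ = EαΔT = 203×10³ × 13.3×10⁻⁶ × 59 = 159.3 MPa.
Then P = σA = 159.3 × 2550 mm² = 406.2 kN, tensile.

P ≈ 406 kN (tensile)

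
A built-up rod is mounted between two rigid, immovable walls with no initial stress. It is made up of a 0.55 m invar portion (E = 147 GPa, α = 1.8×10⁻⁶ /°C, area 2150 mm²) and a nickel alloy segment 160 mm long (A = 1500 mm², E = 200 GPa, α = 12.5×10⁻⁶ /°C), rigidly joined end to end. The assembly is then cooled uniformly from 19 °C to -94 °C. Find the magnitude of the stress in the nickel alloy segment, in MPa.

σ ≈ 99.1 MPa (tensile)

With the walls removed the bar would change length by δ_free = Σ αᵢΔT Lᵢ = 1.8×10⁻⁶×113×550 + 12.5×10⁻⁶×113×160 = 0.3379 mm.
The rigid supports impose zero overall length change; the single axial force P common to all segments must satisfy P Σ Lᵢ/(AᵢEᵢ) = δ_free.
The series flexibility is Σ Lᵢ/(AᵢEᵢ) = 550/(2150×147×10³) + 160/(1500×200×10³) = 2.274×10⁻⁶ mm/N.
So P = 0.3379 / 2.274×10⁻⁶ = 148.6 kN, tensile.
σ_{nickel alloy} = P / A = 148600 / 1500 = 99.07 MPa.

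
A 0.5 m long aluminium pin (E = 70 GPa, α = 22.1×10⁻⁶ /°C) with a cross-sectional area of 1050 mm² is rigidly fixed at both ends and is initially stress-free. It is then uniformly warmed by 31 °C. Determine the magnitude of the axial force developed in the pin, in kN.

The ends cannot move, so σ = EαΔT = 70×10³ × 22.1×10⁻⁶ × 31 = 47.96 MPa.
Then P = σA = 47.96 × 1050 mm² = 50.35 kN, compressive.

P ≈ 50.4 kN (compressive)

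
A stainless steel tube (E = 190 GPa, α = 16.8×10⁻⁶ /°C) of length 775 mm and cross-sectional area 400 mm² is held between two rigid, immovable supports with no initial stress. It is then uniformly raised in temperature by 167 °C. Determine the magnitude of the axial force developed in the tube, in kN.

P ≈ 213 kN (compressive)

Full restraint means ε = 0, so the stress is σ = EαΔT = 190×10³ × 16.8×10⁻⁶ × 167 = 533.1 MPa.
Axial force P = σA = 533.1 × 400 = 213200 N = 213.2 kN, compressive.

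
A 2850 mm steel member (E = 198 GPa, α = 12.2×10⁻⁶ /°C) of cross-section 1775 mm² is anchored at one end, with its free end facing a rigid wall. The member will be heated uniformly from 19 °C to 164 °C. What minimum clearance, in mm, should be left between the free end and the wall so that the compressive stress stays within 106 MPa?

Free expansion if unrestrained: δ_free = αΔT L = 12.2×10⁻⁶ × 145 × 2850 = 5.042 mm.
A stress of 106 MPa corresponds to the wall pushing the member back by σL/E = 106×2850/(198×10³) = 1.526 mm.
So the gap has to take up the difference, g_min = δ_free − σL/E = 5.042 − 1.526 = 3.516 mm.

g ≈ 3.52 mm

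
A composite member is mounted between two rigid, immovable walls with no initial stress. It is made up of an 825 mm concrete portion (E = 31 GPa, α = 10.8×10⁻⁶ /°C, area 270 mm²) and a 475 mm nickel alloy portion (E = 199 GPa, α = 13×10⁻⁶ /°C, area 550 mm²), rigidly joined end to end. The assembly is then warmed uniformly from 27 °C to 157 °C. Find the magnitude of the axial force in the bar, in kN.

If the supports were absent, the total length change would be Σ αᵢΔT Lᵢ = 10.8×10⁻⁶×130×825 + 13×10⁻⁶×130×475 = 1.961 mm.
The walls prevent any net length change, so an axial force P (same in every segment) develops. Compatibility: P · Σ Lᵢ/(AᵢEᵢ) = δ_free.
The series flexibility is Σ Lᵢ/(AᵢEᵢ) = 825/(270×31×10³) + 475/(550×199×10³) = 0.0001029 mm/N.
P = 1.961 / 0.0001029 = 19060 N = 19.06 kN, compressive.

P ≈ 19.1 kN (compressive)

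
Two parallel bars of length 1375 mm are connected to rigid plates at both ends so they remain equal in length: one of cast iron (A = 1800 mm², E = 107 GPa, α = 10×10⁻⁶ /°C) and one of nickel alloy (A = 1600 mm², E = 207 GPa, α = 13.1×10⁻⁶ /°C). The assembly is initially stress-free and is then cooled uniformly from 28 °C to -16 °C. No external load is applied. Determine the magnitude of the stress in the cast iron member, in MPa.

σ ≈ 9.23 MPa (compressive)

Equilibrium of a rigid end plate with no external load gives equal and opposite internal forces ±P in the two members. Since α_{nickel alloy} > α_{cast iron}, cooling drives the nickel alloy into tension and the cast iron into compression.
Setting the final lengths equal and cancelling L: (α₁ − α₂)ΔT = P/(A₁E₁) + P/(A₂E₂).
|α₁ − α₂|·ΔT = 3.1×10⁻⁶ × 44 = 0.0001364.
1/(A₁E₁) + 1/(A₂E₂) = 1/(1800×107×10³) + 1/(1600×207×10³) = 8.211×10⁻⁹ N⁻¹.
So P = 0.0001364 / 8.211×10⁻⁹ = 16.61 kN.
σ_{cast iron} = P/A₁ = 16610/1800 = 9.228 MPa, compressive.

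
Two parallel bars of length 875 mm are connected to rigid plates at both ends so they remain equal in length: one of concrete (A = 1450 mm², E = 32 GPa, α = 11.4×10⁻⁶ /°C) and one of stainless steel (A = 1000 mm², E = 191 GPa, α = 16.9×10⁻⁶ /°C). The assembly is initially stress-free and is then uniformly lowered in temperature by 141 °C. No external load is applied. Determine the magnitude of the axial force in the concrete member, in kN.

P ≈ 29 kN (compressive in the concrete)

The stainless steel has the larger α, so on cooling it would change length more than the concrete if both were free. The rigid plates force a common final length, so the stainless steel is put into tension and the concrete into compression, with equal and opposite forces P (no external load).
Compatibility of the two members (thermal + elastic change equal): (α₁ − α₂)ΔT = P·[1/(A₁E₁) + 1/(A₂E₂)].
|α₁ − α₂|·ΔT = 5.5×10⁻⁶ × 141 = 0.0007755.
1/(A₁E₁) + 1/(A₂E₂) = 1/(1450×32×10³) + 1/(1000×191×10³) = 2.679×10⁻⁸ N⁻¹.
So P = 0.0007755 / 2.679×10⁻⁸ = 28.95 kN.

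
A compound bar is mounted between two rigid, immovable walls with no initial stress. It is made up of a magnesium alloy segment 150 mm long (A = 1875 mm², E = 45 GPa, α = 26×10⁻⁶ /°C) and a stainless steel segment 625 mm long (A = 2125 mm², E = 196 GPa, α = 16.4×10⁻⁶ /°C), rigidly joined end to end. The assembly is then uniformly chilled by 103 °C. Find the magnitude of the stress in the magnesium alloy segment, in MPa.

If the supports were absent, the total length change would be Σ αᵢΔT Lᵢ = 26×10⁻⁶×103×150 + 16.4×10⁻⁶×103×625 = 1.457 mm.
Since the ends are fixed, an axial force P builds up, equal in every segment, with P · Σ Lᵢ/(AᵢEᵢ) = δ_free.
The series flexibility is Σ Lᵢ/(AᵢEᵢ) = 150/(1875×45×10³) + 625/(2125×196×10³) = 3.278×10⁻⁶ mm/N.
P = 1.457 / 3.278×10⁻⁶ = 444600 N = 444.6 kN, tensile.
σ_{magnesium alloy} = P / A = 444600 / 1875 = 237.1 MPa.

σ ≈ 237 MPa (tensile)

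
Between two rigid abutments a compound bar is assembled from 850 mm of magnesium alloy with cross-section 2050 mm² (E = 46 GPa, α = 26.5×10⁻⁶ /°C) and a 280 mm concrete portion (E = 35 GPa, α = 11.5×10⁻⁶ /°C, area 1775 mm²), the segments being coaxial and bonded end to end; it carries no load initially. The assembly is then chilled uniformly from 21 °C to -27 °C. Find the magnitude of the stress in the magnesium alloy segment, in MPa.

With the walls removed the bar would change length by δ_free = Σ αᵢΔT Lᵢ = 26.5×10⁻⁶×48×850 + 11.5×10⁻⁶×48×280 = 1.236 mm.
The walls prevent any net length change, so an axial force P (same in every segment) develops. Compatibility: P · Σ Lᵢ/(AᵢEᵢ) = δ_free.
Σ Lᵢ/(AᵢEᵢ) = 850/(2050×46×10³) + 280/(1775×35×10³) = 1.352×10⁻⁵ mm/N.
So P = 1.236 / 1.352×10⁻⁵ = 91.4 kN, tensile.
σ_{magnesium alloy} = P / A = 91400 / 2050 = 44.58 MPa.

σ ≈ 44.6 MPa (tensile)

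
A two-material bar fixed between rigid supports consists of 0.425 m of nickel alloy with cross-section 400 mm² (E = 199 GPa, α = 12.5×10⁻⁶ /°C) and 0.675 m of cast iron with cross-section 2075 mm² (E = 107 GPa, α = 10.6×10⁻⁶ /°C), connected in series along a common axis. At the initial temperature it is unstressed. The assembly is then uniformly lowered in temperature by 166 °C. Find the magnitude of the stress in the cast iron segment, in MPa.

If the supports were absent, the total length change would be Σ αᵢΔT Lᵢ = 12.5×10⁻⁶×166×425 + 10.6×10⁻⁶×166×675 = 2.07 mm.
The walls prevent any net length change, so an axial force P (same in every segment) develops. Compatibility: P · Σ Lᵢ/(AᵢEᵢ) = δ_free.
Σ Lᵢ/(AᵢEᵢ) = 425/(400×199×10³) + 675/(2075×107×10³) = 8.379×10⁻⁶ mm/N.
Hence P = δ_free / Σ(L/AE) = 2.07/8.379×10⁻⁶ = 247 kN (tensile).
σ_{cast iron} = P / A = 247000 / 2075 = 119 MPa.

σ ≈ 119 MPa (tensile)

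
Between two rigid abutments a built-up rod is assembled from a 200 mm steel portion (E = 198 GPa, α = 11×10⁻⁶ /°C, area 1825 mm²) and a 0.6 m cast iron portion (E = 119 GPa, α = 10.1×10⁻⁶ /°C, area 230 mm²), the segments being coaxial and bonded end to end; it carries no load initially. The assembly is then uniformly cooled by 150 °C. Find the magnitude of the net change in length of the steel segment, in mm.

With the walls removed the bar would change length by δ_free = Σ αᵢΔT Lᵢ = 11×10⁻⁶×150×200 + 10.1×10⁻⁶×150×600 = 1.239 mm.
The walls prevent any net length change, so an axial force P (same in every segment) develops. Compatibility: P · Σ Lᵢ/(AᵢEᵢ) = δ_free.
The series flexibility is Σ Lᵢ/(AᵢEᵢ) = 200/(1825×198×10³) + 600/(230×119×10³) = 2.248×10⁻⁵ mm/N.
P = 1.239 / 2.248×10⁻⁵ = 55130 N = 55.13 kN, tensile.
For the steel segment, free thermal change = 11×10⁻⁶×150×200 = 0.33 mm and elastic change from P = 55130×200/(1825×198×10³) = 0.03051 mm; these oppose, so the net change is 0.299 mm (segment shortens).

|ΔL| ≈ 0.299 mm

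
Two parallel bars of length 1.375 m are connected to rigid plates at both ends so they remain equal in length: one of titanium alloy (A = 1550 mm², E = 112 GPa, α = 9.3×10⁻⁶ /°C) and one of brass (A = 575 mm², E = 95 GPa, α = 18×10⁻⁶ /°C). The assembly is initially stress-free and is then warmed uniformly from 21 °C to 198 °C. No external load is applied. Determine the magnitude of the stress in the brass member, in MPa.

σ ≈ 111 MPa (compressive)

The brass has the larger α, so on heating it would change length more than the titanium alloy if both were free. The rigid plates force a common final length, so the brass is put into compression and the titanium alloy into tension, with equal and opposite forces P (no external load).
Equating the net (thermal + elastic) strains gives |α₁ − α₂|·ΔT = P·[1/(A₁E₁) + 1/(A₂E₂)].
|α₁ − α₂|·ΔT = 8.7×10⁻⁶ × 177 = 0.00154.
1/(A₁E₁) + 1/(A₂E₂) = 1/(1550×112×10³) + 1/(575×95×10³) = 2.407×10⁻⁸ N⁻¹.
P = 0.00154 / 2.407×10⁻⁸ = 63980 N = 63.98 kN.
σ_{brass} = P/A₂ = 63980/575 = 111.3 MPa, compressive.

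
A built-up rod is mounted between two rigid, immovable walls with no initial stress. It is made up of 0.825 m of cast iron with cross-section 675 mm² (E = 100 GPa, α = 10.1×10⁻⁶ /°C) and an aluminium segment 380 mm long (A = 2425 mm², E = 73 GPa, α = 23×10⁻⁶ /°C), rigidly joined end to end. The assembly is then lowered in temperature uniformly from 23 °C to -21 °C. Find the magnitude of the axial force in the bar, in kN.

P ≈ 52.3 kN (tensile)

Free thermal contraction of the whole bar: Σ αᵢΔT Lᵢ = 10.1×10⁻⁶×44×825 + 23×10⁻⁶×44×380 = 0.7512 mm.
The rigid supports impose zero overall length change; the single axial force P common to all segments must satisfy P Σ Lᵢ/(AᵢEᵢ) = δ_free.
Σ Lᵢ/(AᵢEᵢ) = 825/(675×100×10³) + 380/(2425×73×10³) = 1.437×10⁻⁵ mm/N.
Hence P = δ_free / Σ(L/AE) = 0.7512/1.437×10⁻⁵ = 52.28 kN (tensile).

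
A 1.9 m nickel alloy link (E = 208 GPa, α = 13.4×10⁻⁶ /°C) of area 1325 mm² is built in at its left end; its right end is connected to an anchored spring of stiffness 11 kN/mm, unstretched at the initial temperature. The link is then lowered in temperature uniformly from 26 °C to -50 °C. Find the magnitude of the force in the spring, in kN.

P ≈ 19.8 kN

The unrestrained thermal change is αΔT L = 13.4×10⁻⁶ × 76 × 1900 = 1.935 mm.
Let P be the tensile force in the spring. The link extends elastically by PL/(AE) and the spring stretches by P/k; together these equal δ_free.
So P = δ_free / [L/(AE) + 1/k] = 1.935 / [ 1900/(1325×208×10³) + 1/(11×10³) ].
P = 1.935 / 9.78×10⁻⁵ = 19780 N.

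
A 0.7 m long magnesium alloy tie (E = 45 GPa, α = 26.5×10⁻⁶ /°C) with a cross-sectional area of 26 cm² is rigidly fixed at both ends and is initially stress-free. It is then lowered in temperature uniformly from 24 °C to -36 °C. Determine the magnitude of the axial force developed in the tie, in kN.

P ≈ 186 kN (tensile)

Full restraint means ε = 0, so the stress is σ = EαΔT = 45×10³ × 26.5×10⁻⁶ × 60 = 71.55 MPa.
P = AEαΔT = 2600 × 45×10³ × 26.5×10⁻⁶ × 60 = 186 kN (tensile).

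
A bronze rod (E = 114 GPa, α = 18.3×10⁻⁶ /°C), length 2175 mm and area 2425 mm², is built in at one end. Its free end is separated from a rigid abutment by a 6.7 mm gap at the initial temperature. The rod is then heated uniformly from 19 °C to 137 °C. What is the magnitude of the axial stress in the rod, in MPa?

σ ≈ 0 MPa

Free thermal elongation = αΔT L = 18.3×10⁻⁶ × 118 × 2175 = 4.697 mm.
This is smaller than the 6.7 mm clearance, so the rod expands freely without reaching the stop — the stress is zero.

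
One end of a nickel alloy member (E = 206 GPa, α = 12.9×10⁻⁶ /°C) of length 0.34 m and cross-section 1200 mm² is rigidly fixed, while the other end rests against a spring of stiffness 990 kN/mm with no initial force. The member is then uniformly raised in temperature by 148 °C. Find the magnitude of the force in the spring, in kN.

If the spring were absent the member would lengthen by αΔT L = 12.9×10⁻⁶ × 148 × 340 = 0.6491 mm.
Let P be the compressive force at the spring. The member shortens elastically by PL/(AE) and the spring compresses by P/k; together these equal δ_free.
So P = δ_free / [L/(AE) + 1/k] = 0.6491 / [ 340/(1200×206×10³) + 1/(990×10³) ].
P = 0.6491 / 2.386×10⁻⁶ = 272100 N.

P ≈ 272 kN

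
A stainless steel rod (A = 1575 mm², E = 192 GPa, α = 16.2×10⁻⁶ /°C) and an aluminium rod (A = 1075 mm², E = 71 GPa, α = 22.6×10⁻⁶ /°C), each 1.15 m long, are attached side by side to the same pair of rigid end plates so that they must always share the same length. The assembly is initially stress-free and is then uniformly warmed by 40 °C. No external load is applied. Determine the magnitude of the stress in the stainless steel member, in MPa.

The aluminium has the larger α, so on heating it would change length more than the stainless steel if both were free. The rigid plates force a common final length, so the aluminium is put into compression and the stainless steel into tension, with equal and opposite forces P (no external load).
Compatibility of the two members (thermal + elastic change equal): (α₁ − α₂)ΔT = P·[1/(A₁E₁) + 1/(A₂E₂)].
|α₁ − α₂|·ΔT = 6.4×10⁻⁶ × 40 = 0.000256.
1/(A₁E₁) + 1/(A₂E₂) = 1/(1575×192×10³) + 1/(1075×71×10³) = 1.641×10⁻⁸ N⁻¹.
So P = 0.000256 / 1.641×10⁻⁸ = 15.6 kN.
σ_{stainless steel} = P/A₁ = 15600/1575 = 9.906 MPa, tensile.

σ ≈ 9.91 MPa (tensile)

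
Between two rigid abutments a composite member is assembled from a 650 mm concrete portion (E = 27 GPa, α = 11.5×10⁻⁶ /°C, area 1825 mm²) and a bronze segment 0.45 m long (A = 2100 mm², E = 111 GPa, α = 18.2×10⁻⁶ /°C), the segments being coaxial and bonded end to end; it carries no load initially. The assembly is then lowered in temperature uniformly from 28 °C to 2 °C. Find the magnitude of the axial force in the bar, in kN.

P ≈ 26.9 kN (tensile)

Free thermal contraction of the whole bar: Σ αᵢΔT Lᵢ = 11.5×10⁻⁶×26×650 + 18.2×10⁻⁶×26×450 = 0.4073 mm.
Since the ends are fixed, an axial force P builds up, equal in every segment, with P · Σ Lᵢ/(AᵢEᵢ) = δ_free.
Σ Lᵢ/(AᵢEᵢ) = 650/(1825×27×10³) + 450/(2100×111×10³) = 1.512×10⁻⁵ mm/N.
Hence P = δ_free / Σ(L/AE) = 0.4073/1.512×10⁻⁵ = 26.93 kN (tensile).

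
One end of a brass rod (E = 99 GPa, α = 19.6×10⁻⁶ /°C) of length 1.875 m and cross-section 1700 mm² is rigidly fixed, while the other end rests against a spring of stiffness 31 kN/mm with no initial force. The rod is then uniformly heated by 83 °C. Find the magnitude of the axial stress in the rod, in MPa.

σ ≈ 41.3 MPa (compressive)

If the spring were absent the rod would lengthen by αΔT L = 19.6×10⁻⁶ × 83 × 1875 = 3.05 mm.
Let P be the compressive force at the spring. The rod shortens elastically by PL/(AE) and the spring compresses by P/k; together these equal δ_free.
P [ L/(AE) + 1/k ] = δ_free → P [ 1875/(1700×99×10³) + 1/(31×10³) ] = 3.05.
P = 3.05 / 4.34×10⁻⁵ = 70280 N.
σ = P/A = 70280/1700 = 41.34 MPa.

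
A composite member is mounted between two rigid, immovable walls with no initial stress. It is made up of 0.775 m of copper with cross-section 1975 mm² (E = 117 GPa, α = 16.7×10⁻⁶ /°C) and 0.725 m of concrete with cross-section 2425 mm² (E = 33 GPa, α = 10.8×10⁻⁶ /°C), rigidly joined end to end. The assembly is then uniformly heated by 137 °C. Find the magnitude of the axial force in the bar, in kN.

P ≈ 229 kN (compressive)

With the walls removed the bar would change length by δ_free = Σ αᵢΔT Lᵢ = 16.7×10⁻⁶×137×775 + 10.8×10⁻⁶×137×725 = 2.846 mm.
The walls prevent any net length change, so an axial force P (same in every segment) develops. Compatibility: P · Σ Lᵢ/(AᵢEᵢ) = δ_free.
Σ Lᵢ/(AᵢEᵢ) = 775/(1975×117×10³) + 725/(2425×33×10³) = 1.241×10⁻⁵ mm/N.
So P = 2.846 / 1.241×10⁻⁵ = 229.3 kN, compressive.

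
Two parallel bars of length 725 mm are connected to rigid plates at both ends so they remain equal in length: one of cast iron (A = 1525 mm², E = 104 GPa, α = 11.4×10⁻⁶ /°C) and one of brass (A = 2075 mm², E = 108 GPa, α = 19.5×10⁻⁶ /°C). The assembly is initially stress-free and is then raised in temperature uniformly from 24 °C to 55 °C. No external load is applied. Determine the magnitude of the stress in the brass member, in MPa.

σ ≈ 11.2 MPa (compressive)

Both members must finish at the same length. With the larger α, the brass tends to over-expand; the plates restrain it, putting the brass in compression and the cast iron in tension. With no external load the two internal forces are equal and opposite, magnitude P.
Compatibility of the two members (thermal + elastic change equal): (α₁ − α₂)ΔT = P·[1/(A₁E₁) + 1/(A₂E₂)].
|α₁ − α₂|·ΔT = 8.1×10⁻⁶ × 31 = 0.0002511.
1/(A₁E₁) + 1/(A₂E₂) = 1/(1525×104×10³) + 1/(2075×108×10³) = 1.077×10⁻⁸ N⁻¹.
So P = 0.0002511 / 1.077×10⁻⁸ = 23.32 kN.
σ_{brass} = P/A₂ = 23320/2075 = 11.24 MPa, compressive.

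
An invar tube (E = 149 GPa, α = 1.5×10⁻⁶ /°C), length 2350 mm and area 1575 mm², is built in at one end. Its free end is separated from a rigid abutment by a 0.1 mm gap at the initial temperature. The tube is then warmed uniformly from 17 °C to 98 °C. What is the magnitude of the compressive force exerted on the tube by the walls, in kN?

Unrestrained expansion: δ_free = αΔT L = 1.5×10⁻⁶ × 81 × 2350 = 0.2855 mm.
After closing the 0.1 mm clearance, 0.2855 − 0.1 = 0.1855 mm of expansion remains to be suppressed by the wall.
So σ = E(δ_free − g)/L = 149×10³ × 0.1855/2350 = 11.76 MPa.
Force on the wall = σA = 11.76 × 1575 mm² = 18.53 kN.

P ≈ 18.5 kN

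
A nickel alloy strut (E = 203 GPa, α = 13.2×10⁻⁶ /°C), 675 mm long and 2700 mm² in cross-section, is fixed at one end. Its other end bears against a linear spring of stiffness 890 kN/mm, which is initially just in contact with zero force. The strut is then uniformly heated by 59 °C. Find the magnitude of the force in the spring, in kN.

The unrestrained thermal change is αΔT L = 13.2×10⁻⁶ × 59 × 675 = 0.5257 mm.
Let P be the compressive force at the spring. The strut shortens elastically by PL/(AE) and the spring compresses by P/k; together these equal δ_free.
So P = δ_free / [L/(AE) + 1/k] = 0.5257 / [ 675/(2700×203×10³) + 1/(890×10³) ].
P = 0.5257 / 2.355×10⁻⁶ = 223200 N.

P ≈ 223 kN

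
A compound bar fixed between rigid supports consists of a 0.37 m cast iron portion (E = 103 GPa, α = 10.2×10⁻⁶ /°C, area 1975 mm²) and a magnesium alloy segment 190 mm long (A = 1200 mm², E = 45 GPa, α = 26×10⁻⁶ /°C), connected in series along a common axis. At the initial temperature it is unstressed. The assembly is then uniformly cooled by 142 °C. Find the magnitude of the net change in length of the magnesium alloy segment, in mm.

With the walls removed the bar would change length by δ_free = Σ αᵢΔT Lᵢ = 10.2×10⁻⁶×142×370 + 26×10⁻⁶×142×190 = 1.237 mm.
The rigid supports impose zero overall length change; the single axial force P common to all segments must satisfy P Σ Lᵢ/(AᵢEᵢ) = δ_free.
Σ Lᵢ/(AᵢEᵢ) = 370/(1975×103×10³) + 190/(1200×45×10³) = 5.337×10⁻⁶ mm/N.
Hence P = δ_free / Σ(L/AE) = 1.237/5.337×10⁻⁶ = 231.8 kN (tensile).
For the magnesium alloy segment, free thermal change = 26×10⁻⁶×142×190 = 0.7015 mm and elastic change from P = 231800×190/(1200×45×10³) = 0.8157 mm; these oppose, so the net change is 0.114 mm (segment lengthens).

|ΔL| ≈ 0.114 mm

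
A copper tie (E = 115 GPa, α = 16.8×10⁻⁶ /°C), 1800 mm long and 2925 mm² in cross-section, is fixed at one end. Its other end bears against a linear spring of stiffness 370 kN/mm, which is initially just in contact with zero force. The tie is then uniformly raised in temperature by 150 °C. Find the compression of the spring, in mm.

δ ≈ 1.52 mm

Free thermal expansion: δ_free = αΔT L = 16.8×10⁻⁶ × 150 × 1800 = 4.536 mm.
Let P be the compressive force at the spring. The tie shortens elastically by PL/(AE) and the spring compresses by P/k; together these equal δ_free.
So P = δ_free / [L/(AE) + 1/k] = 4.536 / [ 1800/(2925×115×10³) + 1/(370×10³) ].
P = 4.536 / 8.054×10⁻⁶ = 563200 N.
Spring compression = P/k = 563200/(370×10³) = 1.522 mm.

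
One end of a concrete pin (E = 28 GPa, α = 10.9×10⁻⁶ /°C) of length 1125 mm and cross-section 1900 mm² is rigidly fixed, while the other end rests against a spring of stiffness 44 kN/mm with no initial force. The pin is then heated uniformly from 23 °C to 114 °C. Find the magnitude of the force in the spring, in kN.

If the spring were absent the pin would lengthen by αΔT L = 10.9×10⁻⁶ × 91 × 1125 = 1.116 mm.
With a force P in the spring, the elastic change of the pin is PL/(AE) and that of the spring is P/k; compatibility requires their sum to equal δ_free.
P [ L/(AE) + 1/k ] = δ_free → P [ 1125/(1900×28×10³) + 1/(44×10³) ] = 1.116.
P = 1.116 / 4.387×10⁻⁵ = 25430 N.

P ≈ 25.4 kN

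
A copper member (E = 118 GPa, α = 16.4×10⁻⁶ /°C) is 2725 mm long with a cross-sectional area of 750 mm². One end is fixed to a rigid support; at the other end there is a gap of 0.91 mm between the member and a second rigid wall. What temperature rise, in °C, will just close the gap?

ΔT ≈ 20.4 °C

The gap closes when αΔT L = 0.91 mm, since the member is still unstressed at that instant.
ΔT = 0.91 / (16.4×10⁻⁶ × 2725) = 20.36 °C.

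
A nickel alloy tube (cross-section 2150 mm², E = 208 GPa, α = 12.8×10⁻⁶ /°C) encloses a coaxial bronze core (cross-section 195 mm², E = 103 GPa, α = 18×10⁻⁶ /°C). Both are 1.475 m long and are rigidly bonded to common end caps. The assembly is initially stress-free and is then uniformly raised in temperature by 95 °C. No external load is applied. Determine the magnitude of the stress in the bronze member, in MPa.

σ ≈ 48.7 MPa (compressive)

Equilibrium of a rigid end plate with no external load gives equal and opposite internal forces ±P in the two members. Since α_{bronze} > α_{nickel alloy}, heating drives the bronze into compression and the nickel alloy into tension.
Compatibility of the two members (thermal + elastic change equal): (α₁ − α₂)ΔT = P·[1/(A₁E₁) + 1/(A₂E₂)].
|α₁ − α₂|·ΔT = 5.2×10⁻⁶ × 95 = 0.000494.
1/(A₁E₁) + 1/(A₂E₂) = 1/(2150×208×10³) + 1/(195×103×10³) = 5.202×10⁻⁸ N⁻¹.
So P = 0.000494 / 5.202×10⁻⁸ = 9.496 kN.
σ_{bronze} = P/A₂ = 9496/195 = 48.69 MPa, compressive.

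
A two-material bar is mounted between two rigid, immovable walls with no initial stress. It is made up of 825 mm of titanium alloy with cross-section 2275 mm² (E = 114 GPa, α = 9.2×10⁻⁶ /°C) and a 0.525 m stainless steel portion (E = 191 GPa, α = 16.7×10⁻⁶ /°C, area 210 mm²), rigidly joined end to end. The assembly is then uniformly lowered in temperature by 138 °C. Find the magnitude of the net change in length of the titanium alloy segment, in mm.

If the supports were absent, the total length change would be Σ αᵢΔT Lᵢ = 9.2×10⁻⁶×138×825 + 16.7×10⁻⁶×138×525 = 2.257 mm.
Since the ends are fixed, an axial force P builds up, equal in every segment, with P · Σ Lᵢ/(AᵢEᵢ) = δ_free.
Σ Lᵢ/(AᵢEᵢ) = 825/(2275×114×10³) + 525/(210×191×10³) = 1.627×10⁻⁵ mm/N.
Hence P = δ_free / Σ(L/AE) = 2.257/1.627×10⁻⁵ = 138.7 kN (tensile).
For the titanium alloy segment, free thermal change = 9.2×10⁻⁶×138×825 = 1.047 mm and elastic change from P = 138700×825/(2275×114×10³) = 0.4413 mm; these oppose, so the net change is 0.606 mm (segment shortens).

|ΔL| ≈ 0.606 mm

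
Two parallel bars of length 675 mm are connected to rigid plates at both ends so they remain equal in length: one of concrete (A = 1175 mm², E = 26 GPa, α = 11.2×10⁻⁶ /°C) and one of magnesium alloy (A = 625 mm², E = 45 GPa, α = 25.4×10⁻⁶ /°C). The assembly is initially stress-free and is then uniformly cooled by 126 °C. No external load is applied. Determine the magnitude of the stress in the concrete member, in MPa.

The magnesium alloy has the larger α, so on cooling it would change length more than the concrete if both were free. The rigid plates force a common final length, so the magnesium alloy is put into tension and the concrete into compression, with equal and opposite forces P (no external load).
Equating the net (thermal + elastic) strains gives |α₁ − α₂|·ΔT = P·[1/(A₁E₁) + 1/(A₂E₂)].
|α₁ − α₂|·ΔT = 14.2×10⁻⁶ × 126 = 0.001789.
1/(A₁E₁) + 1/(A₂E₂) = 1/(1175×26×10³) + 1/(625×45×10³) = 6.829×10⁻⁸ N⁻¹.
P = 0.001789 / 6.829×10⁻⁸ = 26200 N = 26.2 kN.
σ_{concrete} = P/A₁ = 26200/1175 = 22.3 MPa, compressive.

σ ≈ 22.3 MPa (compressive)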